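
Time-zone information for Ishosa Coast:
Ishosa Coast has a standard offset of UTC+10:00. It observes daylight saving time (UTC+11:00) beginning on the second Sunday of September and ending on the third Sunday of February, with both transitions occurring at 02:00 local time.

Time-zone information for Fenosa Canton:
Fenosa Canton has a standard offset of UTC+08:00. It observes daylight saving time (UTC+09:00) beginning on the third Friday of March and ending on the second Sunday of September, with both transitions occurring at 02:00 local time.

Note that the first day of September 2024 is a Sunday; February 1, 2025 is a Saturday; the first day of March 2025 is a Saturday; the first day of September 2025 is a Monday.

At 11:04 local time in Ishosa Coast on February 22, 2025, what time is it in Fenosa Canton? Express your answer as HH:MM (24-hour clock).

09:04

1 September 2024 is a Sunday, so the first Sunday is September 1 and the second is September 8.
1 February 2025 is a Saturday, so the first Sunday is February 2 and the third is February 16.
Daylight saving runs 8 September 2024 – 16 February 2025; February 22, 2025 is outside that window, so Ishosa Coast is on standard time at UTC+10:00.
11:04 Ishosa Coast − 10h = 01:04 UTC.
1 March 2025 is a Saturday, so the first Friday is March 7 and the third is March 21.
1 September 2025 is a Monday, so the first Sunday is September 7 and the second is September 14.
At the standard offset (UTC+08:00), 01:04 UTC + 8h = 09:04 Fenosa Canton standard time.
The standard-time date in Fenosa Canton, February 22, 2025, does not fall between 21 March and 14 September, so daylight saving is not in effect and Fenosa Canton is at UTC+08:00.
01:04 UTC + 8h = 09:04 Fenosa Canton.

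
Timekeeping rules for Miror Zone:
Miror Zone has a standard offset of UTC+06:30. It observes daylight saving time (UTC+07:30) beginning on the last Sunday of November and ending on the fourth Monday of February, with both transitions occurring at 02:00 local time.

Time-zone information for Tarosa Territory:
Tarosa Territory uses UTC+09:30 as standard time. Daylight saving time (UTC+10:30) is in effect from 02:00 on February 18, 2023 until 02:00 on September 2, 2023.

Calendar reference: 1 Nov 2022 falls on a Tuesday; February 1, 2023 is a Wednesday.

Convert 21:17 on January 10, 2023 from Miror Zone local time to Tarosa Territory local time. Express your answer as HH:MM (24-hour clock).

1 November 2022 is a Tuesday, so Sundays fall on 6, 13, 20, 27; the last is November 27.
1 February 2023 is a Wednesday, so the first Monday is February 6 and the fourth is February 27.
January 10, 2023 falls between 27 November 2022 and 27 February 2023, so daylight saving is in effect and Miror Zone is at UTC+07:30.
21:17 Miror Zone − 7h30m = 13:47 UTC.
At the standard offset (UTC+09:30), 13:47 UTC + 9h30m = 23:17 Tarosa Territory standard time.
The standard-time date in Tarosa Territory, January 10, 2023, does not fall between 18 February and 2 September, so daylight saving is not in effect and Tarosa Territory is at UTC+09:30.
13:47 UTC + 9h30m = 23:17 Tarosa Territory.

23:17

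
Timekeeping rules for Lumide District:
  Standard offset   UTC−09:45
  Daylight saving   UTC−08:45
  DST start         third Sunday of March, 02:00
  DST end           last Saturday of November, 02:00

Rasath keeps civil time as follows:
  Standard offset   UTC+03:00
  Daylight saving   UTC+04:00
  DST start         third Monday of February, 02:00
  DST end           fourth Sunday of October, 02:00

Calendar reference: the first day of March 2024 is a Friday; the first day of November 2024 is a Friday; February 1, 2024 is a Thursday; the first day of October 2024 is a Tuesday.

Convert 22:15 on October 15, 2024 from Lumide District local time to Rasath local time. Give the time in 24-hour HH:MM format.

11:00

1 March 2024 is a Friday, so the first Sunday is March 3 and the third is March 17.
1 November 2024 is a Friday, so Saturdays fall on 2, 9, 16, 23, 30; the last is November 30.
October 15, 2024 falls between 17 March and 30 November, so daylight saving is in effect and Lumide District is at UTC−08:45.
22:15 Lumide District + 8h45m = 07:00 UTC (rolling into the next day, 16 October 2024).
1 February 2024 is a Thursday, so the first Monday is February 5 and the third is February 19.
1 October 2024 is a Tuesday, so the first Sunday is October 6 and the fourth is October 27.
At the standard offset (UTC+03:00), 07:00 UTC + 3h = 10:00 Rasath standard time.
The standard-time date in Rasath, October 16, 2024, lies within the daylight-saving period (19 February – 27 October), so Rasath is on daylight time, UTC+04:00.
07:00 UTC + 4h = 11:00 Rasath.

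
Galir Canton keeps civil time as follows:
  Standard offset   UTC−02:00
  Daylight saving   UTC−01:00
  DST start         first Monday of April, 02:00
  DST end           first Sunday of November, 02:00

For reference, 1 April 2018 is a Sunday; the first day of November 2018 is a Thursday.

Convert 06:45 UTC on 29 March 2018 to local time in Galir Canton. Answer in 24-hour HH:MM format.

04:45

1 April 2018 is a Sunday, so the first Monday is April 2.
1 November 2018 is a Thursday, so the first Sunday is November 4.
At the standard offset (UTC−02:00), 06:45 UTC − 2h = 04:45 Galir Canton standard time.
The standard-time date in Galir Canton, 29 March 2018, is outside the daylight-saving period (2 April – 4 November), so Galir Canton is on standard time, UTC−02:00.
06:45 UTC − 2h = 04:45 local.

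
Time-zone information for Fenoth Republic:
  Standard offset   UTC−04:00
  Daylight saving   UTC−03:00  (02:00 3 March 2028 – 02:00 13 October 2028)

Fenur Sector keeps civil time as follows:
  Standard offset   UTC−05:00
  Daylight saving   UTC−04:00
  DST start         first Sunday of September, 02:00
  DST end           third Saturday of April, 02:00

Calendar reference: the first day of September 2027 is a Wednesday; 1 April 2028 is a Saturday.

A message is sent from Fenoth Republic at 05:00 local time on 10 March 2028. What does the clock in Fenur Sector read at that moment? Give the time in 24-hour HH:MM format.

04:00

10 March 2028 lies within the daylight-saving period (3 March – 13 October), so Fenoth Republic is on daylight time, UTC−03:00.
05:00 Fenoth Republic + 3h = 08:00 UTC.
1 September 2027 is a Wednesday, so the first Sunday is September 5.
1 April 2028 is a Saturday, so the first Saturday is April 1 and the third is April 15.
At the standard offset (UTC−05:00), 08:00 UTC − 5h = 03:00 Fenur Sector standard time.
The standard-time date in Fenur Sector, 10 March 2028, falls between 5 September 2027 and 15 April 2028, so daylight saving is in effect and Fenur Sector is at UTC−04:00.
08:00 UTC − 4h = 04:00 Fenur Sector.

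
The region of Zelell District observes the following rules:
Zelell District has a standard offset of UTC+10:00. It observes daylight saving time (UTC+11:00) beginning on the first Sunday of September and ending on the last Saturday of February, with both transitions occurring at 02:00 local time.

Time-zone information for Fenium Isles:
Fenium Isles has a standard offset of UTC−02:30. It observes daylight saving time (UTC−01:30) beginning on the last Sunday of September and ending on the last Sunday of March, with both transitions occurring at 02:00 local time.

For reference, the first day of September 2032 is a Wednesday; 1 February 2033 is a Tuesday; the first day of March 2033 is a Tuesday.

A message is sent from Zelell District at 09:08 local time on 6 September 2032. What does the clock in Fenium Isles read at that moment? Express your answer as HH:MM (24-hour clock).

19:38

1 September 2032 is a Wednesday, so the first Sunday is September 5.
1 February 2033 is a Tuesday, so Saturdays fall on 5, 12, 19, 26; the last is February 26.
Daylight saving runs 5 September 2032 – 26 February 2033; 6 September 2032 is inside that window, so Zelell District is at UTC+11:00.
09:08 Zelell District − 11h = 22:08 UTC (rolling into the previous day, 5 September 2032).
1 September 2032 is a Wednesday, so Sundays fall on 5, 12, 19, 26; the last is September 26.
1 March 2033 is a Tuesday, so Sundays fall on 6, 13, 20, 27; the last is March 27.
At the standard offset (UTC−02:30), 22:08 UTC − 2h30m = 19:38 Fenium Isles standard time.
The standard-time date in Fenium Isles, 5 September 2032, does not fall between 26 September 2032 and 27 March 2033, so daylight saving is not in effect and Fenium Isles is at UTC−02:30.
22:08 UTC − 2h30m = 19:38 Fenium Isles.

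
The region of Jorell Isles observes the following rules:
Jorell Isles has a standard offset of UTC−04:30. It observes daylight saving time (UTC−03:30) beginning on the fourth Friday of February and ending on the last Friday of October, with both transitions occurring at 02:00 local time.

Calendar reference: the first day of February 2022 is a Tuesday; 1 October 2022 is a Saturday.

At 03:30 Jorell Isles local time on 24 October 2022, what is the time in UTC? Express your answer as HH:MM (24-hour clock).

1 February 2022 is a Tuesday, so the first Friday is February 4 and the fourth is February 25.
1 October 2022 is a Saturday, so Fridays fall on 7, 14, 21, 28; the last is October 28.
24 October 2022 falls between 25 February and 28 October, so daylight saving is in effect and Jorell Isles is at UTC−03:30.
03:30 local + 3h30m = 07:00 UTC.

07:00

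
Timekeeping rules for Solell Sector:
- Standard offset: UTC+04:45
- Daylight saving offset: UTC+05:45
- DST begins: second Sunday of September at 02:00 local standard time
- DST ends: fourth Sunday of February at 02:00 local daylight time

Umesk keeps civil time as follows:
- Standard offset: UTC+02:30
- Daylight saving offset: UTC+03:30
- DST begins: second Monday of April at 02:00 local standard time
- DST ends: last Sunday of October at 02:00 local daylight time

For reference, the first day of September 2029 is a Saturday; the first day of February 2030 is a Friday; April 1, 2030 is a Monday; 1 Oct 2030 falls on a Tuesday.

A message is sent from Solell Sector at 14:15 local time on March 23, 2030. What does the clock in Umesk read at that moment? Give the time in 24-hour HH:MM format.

12:00

1 September 2029 is a Saturday, so the first Sunday is September 2 and the second is September 9.
1 February 2030 is a Friday, so the first Sunday is February 3 and the fourth is February 24.
March 23, 2030 does not fall between 9 September 2029 and 24 February 2030, so daylight saving is not in effect and Solell Sector is at UTC+04:45.
14:15 Solell Sector − 4h45m = 09:30 UTC.
1 April 2030 is a Monday, so the first Monday is April 1 and the second is April 8.
1 October 2030 is a Tuesday, so Sundays fall on 6, 13, 20, 27; the last is October 27.
At the standard offset (UTC+02:30), 09:30 UTC + 2h30m = 12:00 Umesk standard time.
The standard-time date in Umesk, March 23, 2030, is outside the daylight-saving period (8 April – 27 October), so Umesk is on standard time, UTC+02:30.
09:30 UTC + 2h30m = 12:00 Umesk.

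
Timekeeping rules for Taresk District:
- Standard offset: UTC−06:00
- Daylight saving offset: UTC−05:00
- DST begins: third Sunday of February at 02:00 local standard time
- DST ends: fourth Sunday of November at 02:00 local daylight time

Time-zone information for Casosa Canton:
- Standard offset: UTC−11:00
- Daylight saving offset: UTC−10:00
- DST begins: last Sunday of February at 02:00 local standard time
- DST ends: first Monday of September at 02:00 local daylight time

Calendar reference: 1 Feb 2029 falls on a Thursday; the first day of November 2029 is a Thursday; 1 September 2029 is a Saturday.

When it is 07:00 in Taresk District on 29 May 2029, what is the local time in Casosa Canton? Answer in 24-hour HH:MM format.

1 February 2029 is a Thursday, so the first Sunday is February 4 and the third is February 18.
1 November 2029 is a Thursday, so the first Sunday is November 4 and the fourth is November 25.
Daylight saving runs 18 February – 25 November; 29 May 2029 is inside that window, so Taresk District is at UTC−05:00.
07:00 Taresk District + 5h = 12:00 UTC.
1 February 2029 is a Thursday, so Sundays fall on 4, 11, 18, 25; the last is February 25.
1 September 2029 is a Saturday, so the first Monday is September 3.
At the standard offset (UTC−11:00), 12:00 UTC − 11h = 01:00 Casosa Canton standard time.
Daylight saving runs 25 February – 3 September; the standard-time date in Casosa Canton, 29 May 2029, is inside that window, so Casosa Canton is at UTC−10:00.
12:00 UTC − 10h = 02:00 Casosa Canton.

02:00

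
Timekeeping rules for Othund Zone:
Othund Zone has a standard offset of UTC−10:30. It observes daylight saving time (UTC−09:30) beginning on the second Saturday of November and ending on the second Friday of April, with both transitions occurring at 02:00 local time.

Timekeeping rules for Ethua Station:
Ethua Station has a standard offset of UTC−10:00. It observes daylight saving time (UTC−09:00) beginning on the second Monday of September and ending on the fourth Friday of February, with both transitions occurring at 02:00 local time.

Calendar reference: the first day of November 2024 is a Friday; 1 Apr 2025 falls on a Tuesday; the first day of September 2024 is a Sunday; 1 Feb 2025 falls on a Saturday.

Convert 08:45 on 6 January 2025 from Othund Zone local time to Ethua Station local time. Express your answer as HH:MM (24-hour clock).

09:15

1 November 2024 is a Friday, so the first Saturday is November 2 and the second is November 9.
1 April 2025 is a Tuesday, so the first Friday is April 4 and the second is April 11.
6 January 2025 falls between 9 November 2024 and 11 April 2025, so daylight saving is in effect and Othund Zone is at UTC−09:30.
08:45 Othund Zone + 9h30m = 18:15 UTC.
1 September 2024 is a Sunday, so the first Monday is September 2 and the second is September 9.
1 February 2025 is a Saturday, so the first Friday is February 7 and the fourth is February 28.
At the standard offset (UTC−10:00), 18:15 UTC − 10h = 08:15 Ethua Station standard time.
Daylight saving runs 9 September 2024 – 28 February 2025; the standard-time date in Ethua Station, 6 January 2025, is inside that window, so Ethua Station is at UTC−09:00.
18:15 UTC − 9h = 09:15 Ethua Station.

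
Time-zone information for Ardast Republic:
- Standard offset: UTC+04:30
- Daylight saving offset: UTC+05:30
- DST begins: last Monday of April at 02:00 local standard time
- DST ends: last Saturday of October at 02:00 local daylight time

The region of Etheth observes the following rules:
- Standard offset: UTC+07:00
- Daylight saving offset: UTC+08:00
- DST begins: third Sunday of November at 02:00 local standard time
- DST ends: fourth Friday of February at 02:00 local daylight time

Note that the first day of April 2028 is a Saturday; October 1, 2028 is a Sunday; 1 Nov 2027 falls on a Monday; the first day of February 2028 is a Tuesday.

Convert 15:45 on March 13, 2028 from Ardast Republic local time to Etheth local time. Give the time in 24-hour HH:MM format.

1 April 2028 is a Saturday, so Mondays fall on 3, 10, 17, 24; the last is April 24.
1 October 2028 is a Sunday, so Saturdays fall on 7, 14, 21, 28; the last is October 28.
March 13, 2028 is outside the daylight-saving period (24 April – 28 October), so Ardast Republic is on standard time, UTC+04:30.
15:45 Ardast Republic − 4h30m = 11:15 UTC.
1 November 2027 is a Monday, so the first Sunday is November 7 and the third is November 21.
1 February 2028 is a Tuesday, so the first Friday is February 4 and the fourth is February 25.
At the standard offset (UTC+07:00), 11:15 UTC + 7h = 18:15 Etheth standard time.
Daylight saving runs 21 November 2027 – 25 February 2028; the standard-time date in Etheth, March 13, 2028, is outside that window, so Etheth is on standard time at UTC+07:00.
11:15 UTC + 7h = 18:15 Etheth.

18:15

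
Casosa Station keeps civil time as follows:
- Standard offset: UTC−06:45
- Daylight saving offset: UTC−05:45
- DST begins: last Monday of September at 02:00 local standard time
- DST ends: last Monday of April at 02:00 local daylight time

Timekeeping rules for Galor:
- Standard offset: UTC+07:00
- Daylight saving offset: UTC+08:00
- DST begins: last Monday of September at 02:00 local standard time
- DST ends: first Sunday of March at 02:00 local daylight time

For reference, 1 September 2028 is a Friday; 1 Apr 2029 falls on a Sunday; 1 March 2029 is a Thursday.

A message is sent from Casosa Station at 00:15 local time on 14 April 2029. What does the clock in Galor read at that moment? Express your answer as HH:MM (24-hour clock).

1 September 2028 is a Friday, so Mondays fall on 4, 11, 18, 25; the last is September 25.
1 April 2029 is a Sunday, so Mondays fall on 2, 9, 16, 23, 30; the last is April 30.
Daylight saving runs 25 September 2028 – 30 April 2029; 14 April 2029 is inside that window, so Casosa Station is at UTC−05:45.
00:15 Casosa Station + 5h45m = 06:00 UTC.
1 September 2028 is a Friday, so Mondays fall on 4, 11, 18, 25; the last is September 25.
1 March 2029 is a Thursday, so the first Sunday is March 4.
At the standard offset (UTC+07:00), 06:00 UTC + 7h = 13:00 Galor standard time.
The standard-time date in Galor, 14 April 2029, does not fall between 25 September 2028 and 4 March 2029, so daylight saving is not in effect and Galor is at UTC+07:00.
06:00 UTC + 7h = 13:00 Galor.

13:00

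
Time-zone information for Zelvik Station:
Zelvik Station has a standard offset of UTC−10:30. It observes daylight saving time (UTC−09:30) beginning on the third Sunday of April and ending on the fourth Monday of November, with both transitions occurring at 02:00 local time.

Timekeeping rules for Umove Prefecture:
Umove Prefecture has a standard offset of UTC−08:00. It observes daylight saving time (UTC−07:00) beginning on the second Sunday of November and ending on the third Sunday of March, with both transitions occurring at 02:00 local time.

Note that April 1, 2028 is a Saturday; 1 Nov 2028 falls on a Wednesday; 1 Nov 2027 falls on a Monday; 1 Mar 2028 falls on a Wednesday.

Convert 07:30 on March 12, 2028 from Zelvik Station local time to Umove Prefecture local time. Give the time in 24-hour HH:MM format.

11:00

1 April 2028 is a Saturday, so the first Sunday is April 2 and the third is April 16.
1 November 2028 is a Wednesday, so the first Monday is November 6 and the fourth is November 27.
Daylight saving runs 16 April – 27 November; March 12, 2028 is outside that window, so Zelvik Station is on standard time at UTC−10:30.
07:30 Zelvik Station + 10h30m = 18:00 UTC.
1 November 2027 is a Monday, so the first Sunday is November 7 and the second is November 14.
1 March 2028 is a Wednesday, so the first Sunday is March 5 and the third is March 19.
At the standard offset (UTC−08:00), 18:00 UTC − 8h = 10:00 Umove Prefecture standard time.
Daylight saving runs 14 November 2027 – 19 March 2028; the standard-time date in Umove Prefecture, March 12, 2028, is inside that window, so Umove Prefecture is at UTC−07:00.
18:00 UTC − 7h = 11:00 Umove Prefecture.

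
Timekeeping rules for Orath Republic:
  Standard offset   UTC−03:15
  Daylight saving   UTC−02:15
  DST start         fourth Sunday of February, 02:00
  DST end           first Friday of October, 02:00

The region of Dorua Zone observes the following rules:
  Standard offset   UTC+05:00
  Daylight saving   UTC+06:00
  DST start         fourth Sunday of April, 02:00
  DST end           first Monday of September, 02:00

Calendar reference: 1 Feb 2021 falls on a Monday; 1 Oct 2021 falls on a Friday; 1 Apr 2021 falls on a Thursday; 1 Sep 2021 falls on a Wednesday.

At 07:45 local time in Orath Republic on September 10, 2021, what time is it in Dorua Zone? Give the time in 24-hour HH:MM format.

15:00

1 February 2021 is a Monday, so the first Sunday is February 7 and the fourth is February 28.
1 October 2021 is a Friday, so the first Friday is October 1.
September 10, 2021 lies within the daylight-saving period (28 February – 1 October), so Orath Republic is on daylight time, UTC−02:15.
07:45 Orath Republic + 2h15m = 10:00 UTC.
1 April 2021 is a Thursday, so the first Sunday is April 4 and the fourth is April 25.
1 September 2021 is a Wednesday, so the first Monday is September 6.
At the standard offset (UTC+05:00), 10:00 UTC + 5h = 15:00 Dorua Zone standard time.
Daylight saving runs 25 April – 6 September; the standard-time date in Dorua Zone, September 10, 2021, is outside that window, so Dorua Zone is on standard time at UTC+05:00.
10:00 UTC + 5h = 15:00 Dorua Zone.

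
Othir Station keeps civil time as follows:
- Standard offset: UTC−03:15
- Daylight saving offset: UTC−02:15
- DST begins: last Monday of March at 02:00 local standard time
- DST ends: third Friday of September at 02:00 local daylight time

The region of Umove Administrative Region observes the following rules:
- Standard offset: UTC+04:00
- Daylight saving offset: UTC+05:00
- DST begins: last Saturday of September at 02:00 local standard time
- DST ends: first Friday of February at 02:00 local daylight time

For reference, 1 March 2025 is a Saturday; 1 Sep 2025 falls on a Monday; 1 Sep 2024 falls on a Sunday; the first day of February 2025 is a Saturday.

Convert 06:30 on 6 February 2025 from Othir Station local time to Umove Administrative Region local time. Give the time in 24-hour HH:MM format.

1 March 2025 is a Saturday, so Mondays fall on 3, 10, 17, 24, 31; the last is March 31.
1 September 2025 is a Monday, so the first Friday is September 5 and the third is September 19.
Daylight saving runs 31 March – 19 September; 6 February 2025 is outside that window, so Othir Station is on standard time at UTC−03:15.
06:30 Othir Station + 3h15m = 09:45 UTC.
1 September 2024 is a Sunday, so Saturdays fall on 7, 14, 21, 28; the last is September 28.
1 February 2025 is a Saturday, so the first Friday is February 7.
At the standard offset (UTC+04:00), 09:45 UTC + 4h = 13:45 Umove Administrative Region standard time.
The standard-time date in Umove Administrative Region, 6 February 2025, falls between 28 September 2024 and 7 February 2025, so daylight saving is in effect and Umove Administrative Region is at UTC+05:00.
09:45 UTC + 5h = 14:45 Umove Administrative Region.

14:45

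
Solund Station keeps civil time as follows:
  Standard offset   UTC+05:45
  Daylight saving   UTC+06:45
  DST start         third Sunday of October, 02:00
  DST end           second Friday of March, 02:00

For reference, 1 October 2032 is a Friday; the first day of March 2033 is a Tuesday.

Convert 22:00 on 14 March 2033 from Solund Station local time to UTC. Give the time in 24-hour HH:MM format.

16:15

1 October 2032 is a Friday, so the first Sunday is October 3 and the third is October 17.
1 March 2033 is a Tuesday, so the first Friday is March 4 and the second is March 11.
Daylight saving runs 17 October 2032 – 11 March 2033; 14 March 2033 is outside that window, so Solund Station is on standard time at UTC+05:45.
22:00 local − 5h45m = 16:15 UTC.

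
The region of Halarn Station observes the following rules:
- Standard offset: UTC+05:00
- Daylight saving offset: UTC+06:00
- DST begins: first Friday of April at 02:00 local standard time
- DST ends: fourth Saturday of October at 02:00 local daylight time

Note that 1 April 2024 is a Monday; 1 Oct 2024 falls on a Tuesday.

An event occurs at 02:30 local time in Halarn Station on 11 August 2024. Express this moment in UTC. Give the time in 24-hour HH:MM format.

20:30

1 April 2024 is a Monday, so the first Friday is April 5.
1 October 2024 is a Tuesday, so the first Saturday is October 5 and the fourth is October 26.
11 August 2024 falls between 5 April and 26 October, so daylight saving is in effect and Halarn Station is at UTC+06:00.
02:30 local − 6h = 20:30 UTC (rolling into the previous day, 10 August 2024).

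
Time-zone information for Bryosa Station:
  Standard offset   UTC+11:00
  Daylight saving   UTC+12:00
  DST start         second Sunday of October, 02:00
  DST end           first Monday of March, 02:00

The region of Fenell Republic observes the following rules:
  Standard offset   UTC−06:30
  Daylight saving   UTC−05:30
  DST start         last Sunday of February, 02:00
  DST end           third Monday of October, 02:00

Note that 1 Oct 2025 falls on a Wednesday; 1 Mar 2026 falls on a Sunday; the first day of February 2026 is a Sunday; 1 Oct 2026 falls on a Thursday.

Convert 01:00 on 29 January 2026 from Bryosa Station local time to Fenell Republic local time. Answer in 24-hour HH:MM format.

1 October 2025 is a Wednesday, so the first Sunday is October 5 and the second is October 12.
1 March 2026 is a Sunday, so the first Monday is March 2.
Daylight saving runs 12 October 2025 – 2 March 2026; 29 January 2026 is inside that window, so Bryosa Station is at UTC+12:00.
01:00 Bryosa Station − 12h = 13:00 UTC (rolling into the previous day, 28 January 2026).
1 February 2026 is a Sunday, so Sundays fall on 1, 8, 15, 22; the last is February 22.
1 October 2026 is a Thursday, so the first Monday is October 5 and the third is October 19.
At the standard offset (UTC−06:30), 13:00 UTC − 6h30m = 06:30 Fenell Republic standard time.
Daylight saving runs 22 February – 19 October; the standard-time date in Fenell Republic, 28 January 2026, is outside that window, so Fenell Republic is on standard time at UTC−06:30.
13:00 UTC − 6h30m = 06:30 Fenell Republic.

06:30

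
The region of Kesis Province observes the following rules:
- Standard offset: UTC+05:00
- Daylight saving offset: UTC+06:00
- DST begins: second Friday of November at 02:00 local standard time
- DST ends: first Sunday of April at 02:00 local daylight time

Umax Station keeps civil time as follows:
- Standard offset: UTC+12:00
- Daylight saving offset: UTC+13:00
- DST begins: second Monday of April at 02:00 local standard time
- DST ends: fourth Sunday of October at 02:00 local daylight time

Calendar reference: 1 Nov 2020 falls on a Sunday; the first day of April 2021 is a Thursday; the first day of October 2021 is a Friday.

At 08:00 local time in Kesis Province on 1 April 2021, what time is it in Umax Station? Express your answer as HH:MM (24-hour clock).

14:00

1 November 2020 is a Sunday, so the first Friday is November 6 and the second is November 13.
1 April 2021 is a Thursday, so the first Sunday is April 4.
Daylight saving runs 13 November 2020 – 4 April 2021; 1 April 2021 is inside that window, so Kesis Province is at UTC+06:00.
08:00 Kesis Province − 6h = 02:00 UTC.
1 April 2021 is a Thursday, so the first Monday is April 5 and the second is April 12.
1 October 2021 is a Friday, so the first Sunday is October 3 and the fourth is October 24.
At the standard offset (UTC+12:00), 02:00 UTC + 12h = 14:00 Umax Station standard time.
The standard-time date in Umax Station, 1 April 2021, does not fall between 12 April and 24 October, so daylight saving is not in effect and Umax Station is at UTC+12:00.
02:00 UTC + 12h = 14:00 Umax Station.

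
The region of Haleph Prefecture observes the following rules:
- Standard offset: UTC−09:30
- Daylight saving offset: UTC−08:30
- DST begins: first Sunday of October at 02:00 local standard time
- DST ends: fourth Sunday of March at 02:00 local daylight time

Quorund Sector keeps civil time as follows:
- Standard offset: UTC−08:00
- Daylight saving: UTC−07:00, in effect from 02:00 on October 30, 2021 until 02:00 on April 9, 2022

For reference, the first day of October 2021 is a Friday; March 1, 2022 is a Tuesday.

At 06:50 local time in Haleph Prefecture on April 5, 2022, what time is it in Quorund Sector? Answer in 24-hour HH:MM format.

09:20

1 October 2021 is a Friday, so the first Sunday is October 3.
1 March 2022 is a Tuesday, so the first Sunday is March 6 and the fourth is March 27.
Daylight saving runs 3 October 2021 – 27 March 2022; April 5, 2022 is outside that window, so Haleph Prefecture is on standard time at UTC−09:30.
06:50 Haleph Prefecture + 9h30m = 16:20 UTC.
At the standard offset (UTC−08:00), 16:20 UTC − 8h = 08:20 Quorund Sector standard time.
The standard-time date in Quorund Sector, April 5, 2022, lies within the daylight-saving period (30 October 2021 – 9 April 2022), so Quorund Sector is on daylight time, UTC−07:00.
16:20 UTC − 7h = 09:20 Quorund Sector.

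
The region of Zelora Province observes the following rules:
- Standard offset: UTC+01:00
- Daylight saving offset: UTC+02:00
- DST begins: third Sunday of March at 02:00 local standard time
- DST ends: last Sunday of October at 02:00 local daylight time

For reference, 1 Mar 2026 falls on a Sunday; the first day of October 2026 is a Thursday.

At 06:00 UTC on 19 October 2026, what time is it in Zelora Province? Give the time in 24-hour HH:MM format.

08:00

1 March 2026 is a Sunday, so the first Sunday is March 1 and the third is March 15.
1 October 2026 is a Thursday, so Sundays fall on 4, 11, 18, 25; the last is October 25.
At the standard offset (UTC+01:00), 06:00 UTC + 1h = 07:00 Zelora Province standard time.
Daylight saving runs 15 March – 25 October; the standard-time date in Zelora Province, 19 October 2026, is inside that window, so Zelora Province is at UTC+02:00.
06:00 UTC + 2h = 08:00 local.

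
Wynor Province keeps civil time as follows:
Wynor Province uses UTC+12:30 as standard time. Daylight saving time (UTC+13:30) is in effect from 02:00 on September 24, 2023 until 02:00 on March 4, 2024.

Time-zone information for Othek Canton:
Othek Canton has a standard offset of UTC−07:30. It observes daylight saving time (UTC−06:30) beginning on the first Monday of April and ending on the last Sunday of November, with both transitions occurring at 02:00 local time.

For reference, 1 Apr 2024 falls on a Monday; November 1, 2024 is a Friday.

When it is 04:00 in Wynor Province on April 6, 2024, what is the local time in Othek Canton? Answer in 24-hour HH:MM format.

09:00

April 6, 2024 is outside the daylight-saving period (24 September 2023 – 4 March 2024), so Wynor Province is on standard time, UTC+12:30.
04:00 Wynor Province − 12h30m = 15:30 UTC (rolling into the previous day, 5 April 2024).
1 April 2024 is a Monday, so the first Monday is April 1.
1 November 2024 is a Friday, so Sundays fall on 3, 10, 17, 24; the last is November 24.
At the standard offset (UTC−07:30), 15:30 UTC − 7h30m = 08:00 Othek Canton standard time.
The standard-time date in Othek Canton, April 5, 2024, falls between 1 April and 24 November, so daylight saving is in effect and Othek Canton is at UTC−06:30.
15:30 UTC − 6h30m = 09:00 Othek Canton.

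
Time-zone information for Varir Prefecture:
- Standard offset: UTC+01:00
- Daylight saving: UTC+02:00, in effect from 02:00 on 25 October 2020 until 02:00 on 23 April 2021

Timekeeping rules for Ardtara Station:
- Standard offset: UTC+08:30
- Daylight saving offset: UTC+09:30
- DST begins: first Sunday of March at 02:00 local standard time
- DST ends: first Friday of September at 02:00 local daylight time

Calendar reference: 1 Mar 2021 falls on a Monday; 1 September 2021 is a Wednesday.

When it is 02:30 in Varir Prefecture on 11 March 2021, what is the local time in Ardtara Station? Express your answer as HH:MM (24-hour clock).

11 March 2021 lies within the daylight-saving period (25 October 2020 – 23 April 2021), so Varir Prefecture is on daylight time, UTC+02:00.
02:30 Varir Prefecture − 2h = 00:30 UTC.
1 March 2021 is a Monday, so the first Sunday is March 7.
1 September 2021 is a Wednesday, so the first Friday is September 3.
At the standard offset (UTC+08:30), 00:30 UTC + 8h30m = 09:00 Ardtara Station standard time.
The standard-time date in Ardtara Station, 11 March 2021, lies within the daylight-saving period (7 March – 3 September), so Ardtara Station is on daylight time, UTC+09:30.
00:30 UTC + 9h30m = 10:00 Ardtara Station.

10:00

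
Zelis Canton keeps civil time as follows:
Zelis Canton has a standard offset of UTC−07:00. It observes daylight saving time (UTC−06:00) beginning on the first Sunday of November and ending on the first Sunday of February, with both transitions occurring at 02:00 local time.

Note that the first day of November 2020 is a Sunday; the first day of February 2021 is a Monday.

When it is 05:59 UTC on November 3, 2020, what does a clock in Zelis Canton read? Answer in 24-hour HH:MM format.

23:59

1 November 2020 is a Sunday, so the first Sunday is November 1.
1 February 2021 is a Monday, so the first Sunday is February 7.
At the standard offset (UTC−07:00), 05:59 UTC − 7h = 22:59 Zelis Canton standard time (rolling into the previous day, 2 November 2020).
Daylight saving runs 1 November 2020 – 7 February 2021; the standard-time date in Zelis Canton, November 2, 2020, is inside that window, so Zelis Canton is at UTC−06:00.
05:59 UTC − 6h = 23:59 local (rolling into the previous day, 2 November 2020).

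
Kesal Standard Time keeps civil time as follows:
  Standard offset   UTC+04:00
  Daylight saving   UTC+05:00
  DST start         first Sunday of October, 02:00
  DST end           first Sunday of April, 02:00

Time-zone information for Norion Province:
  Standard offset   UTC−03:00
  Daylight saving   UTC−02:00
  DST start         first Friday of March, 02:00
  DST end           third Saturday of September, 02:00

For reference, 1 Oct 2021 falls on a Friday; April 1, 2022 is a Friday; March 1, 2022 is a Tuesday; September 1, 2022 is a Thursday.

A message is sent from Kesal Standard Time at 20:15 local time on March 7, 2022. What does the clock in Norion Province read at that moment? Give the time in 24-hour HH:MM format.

13:15

1 October 2021 is a Friday, so the first Sunday is October 3.
1 April 2022 is a Friday, so the first Sunday is April 3.
March 7, 2022 falls between 3 October 2021 and 3 April 2022, so daylight saving is in effect and Kesal Standard Time is at UTC+05:00.
20:15 Kesal Standard Time − 5h = 15:15 UTC.
1 March 2022 is a Tuesday, so the first Friday is March 4.
1 September 2022 is a Thursday, so the first Saturday is September 3 and the third is September 17.
At the standard offset (UTC−03:00), 15:15 UTC − 3h = 12:15 Norion Province standard time.
The standard-time date in Norion Province, March 7, 2022, falls between 4 March and 17 September, so daylight saving is in effect and Norion Province is at UTC−02:00.
15:15 UTC − 2h = 13:15 Norion Province.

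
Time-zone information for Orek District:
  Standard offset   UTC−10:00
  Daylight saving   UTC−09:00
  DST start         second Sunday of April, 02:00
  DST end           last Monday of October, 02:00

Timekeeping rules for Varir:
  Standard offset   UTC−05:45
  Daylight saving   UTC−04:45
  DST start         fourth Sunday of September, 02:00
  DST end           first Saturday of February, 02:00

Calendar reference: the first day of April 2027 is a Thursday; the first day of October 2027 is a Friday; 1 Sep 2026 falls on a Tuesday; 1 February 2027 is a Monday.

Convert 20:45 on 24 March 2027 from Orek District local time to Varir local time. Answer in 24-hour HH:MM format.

01:00

1 April 2027 is a Thursday, so the first Sunday is April 4 and the second is April 11.
1 October 2027 is a Friday, so Mondays fall on 4, 11, 18, 25; the last is October 25.
24 March 2027 does not fall between 11 April and 25 October, so daylight saving is not in effect and Orek District is at UTC−10:00.
20:45 Orek District + 10h = 06:45 UTC (rolling into the next day, 25 March 2027).
1 September 2026 is a Tuesday, so the first Sunday is September 6 and the fourth is September 27.
1 February 2027 is a Monday, so the first Saturday is February 6.
At the standard offset (UTC−05:45), 06:45 UTC − 5h45m = 01:00 Varir standard time.
Daylight saving runs 27 September 2026 – 6 February 2027; the standard-time date in Varir, 25 March 2027, is outside that window, so Varir is on standard time at UTC−05:45.
06:45 UTC − 5h45m = 01:00 Varir.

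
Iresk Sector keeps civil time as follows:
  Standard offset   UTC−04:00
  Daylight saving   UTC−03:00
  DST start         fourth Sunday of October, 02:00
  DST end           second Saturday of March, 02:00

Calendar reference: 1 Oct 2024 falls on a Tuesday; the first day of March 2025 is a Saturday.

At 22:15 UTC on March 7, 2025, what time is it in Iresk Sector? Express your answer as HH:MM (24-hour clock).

1 October 2024 is a Tuesday, so the first Sunday is October 6 and the fourth is October 27.
1 March 2025 is a Saturday, so the first Saturday is March 1 and the second is March 8.
At the standard offset (UTC−04:00), 22:15 UTC − 4h = 18:15 Iresk Sector standard time.
The standard-time date in Iresk Sector, March 7, 2025, falls between 27 October 2024 and 8 March 2025, so daylight saving is in effect and Iresk Sector is at UTC−03:00.
22:15 UTC − 3h = 19:15 local.

19:15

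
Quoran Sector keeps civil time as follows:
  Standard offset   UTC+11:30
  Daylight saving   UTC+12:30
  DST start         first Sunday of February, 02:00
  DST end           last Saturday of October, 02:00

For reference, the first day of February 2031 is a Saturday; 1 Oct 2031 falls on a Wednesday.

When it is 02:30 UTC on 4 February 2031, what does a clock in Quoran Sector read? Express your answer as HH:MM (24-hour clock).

15:00

1 February 2031 is a Saturday, so the first Sunday is February 2.
1 October 2031 is a Wednesday, so Saturdays fall on 4, 11, 18, 25; the last is October 25.
At the standard offset (UTC+11:30), 02:30 UTC + 11h30m = 14:00 Quoran Sector standard time.
The standard-time date in Quoran Sector, 4 February 2031, lies within the daylight-saving period (2 February – 25 October), so Quoran Sector is on daylight time, UTC+12:30.
02:30 UTC + 12h30m = 15:00 local.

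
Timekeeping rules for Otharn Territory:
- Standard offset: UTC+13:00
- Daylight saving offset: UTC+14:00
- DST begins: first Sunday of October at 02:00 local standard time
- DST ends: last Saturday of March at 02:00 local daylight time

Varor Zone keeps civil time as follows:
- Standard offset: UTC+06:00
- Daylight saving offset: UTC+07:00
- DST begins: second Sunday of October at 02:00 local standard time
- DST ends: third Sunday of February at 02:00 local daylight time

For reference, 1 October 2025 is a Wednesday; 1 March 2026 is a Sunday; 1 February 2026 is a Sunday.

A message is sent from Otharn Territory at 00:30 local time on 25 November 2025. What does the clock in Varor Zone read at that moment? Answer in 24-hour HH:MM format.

1 October 2025 is a Wednesday, so the first Sunday is October 5.
1 March 2026 is a Sunday, so Saturdays fall on 7, 14, 21, 28; the last is March 28.
Daylight saving runs 5 October 2025 – 28 March 2026; 25 November 2025 is inside that window, so Otharn Territory is at UTC+14:00.
00:30 Otharn Territory − 14h = 10:30 UTC (rolling into the previous day, 24 November 2025).
1 October 2025 is a Wednesday, so the first Sunday is October 5 and the second is October 12.
1 February 2026 is a Sunday, so the first Sunday is February 1 and the third is February 15.
At the standard offset (UTC+06:00), 10:30 UTC + 6h = 16:30 Varor Zone standard time.
The standard-time date in Varor Zone, 24 November 2025, lies within the daylight-saving period (12 October 2025 – 15 February 2026), so Varor Zone is on daylight time, UTC+07:00.
10:30 UTC + 7h = 17:30 Varor Zone.

17:30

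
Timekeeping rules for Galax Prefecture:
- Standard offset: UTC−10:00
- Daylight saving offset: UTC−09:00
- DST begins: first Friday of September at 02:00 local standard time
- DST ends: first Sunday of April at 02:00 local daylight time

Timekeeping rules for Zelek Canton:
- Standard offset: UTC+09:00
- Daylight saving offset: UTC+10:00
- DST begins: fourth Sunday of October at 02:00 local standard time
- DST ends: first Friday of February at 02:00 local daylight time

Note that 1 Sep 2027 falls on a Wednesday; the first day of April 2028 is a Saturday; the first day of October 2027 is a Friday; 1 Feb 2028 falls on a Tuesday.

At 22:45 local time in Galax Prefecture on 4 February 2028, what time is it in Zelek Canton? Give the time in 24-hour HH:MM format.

16:45

1 September 2027 is a Wednesday, so the first Friday is September 3.
1 April 2028 is a Saturday, so the first Sunday is April 2.
Daylight saving runs 3 September 2027 – 2 April 2028; 4 February 2028 is inside that window, so Galax Prefecture is at UTC−09:00.
22:45 Galax Prefecture + 9h = 07:45 UTC (rolling into the next day, 5 February 2028).
1 October 2027 is a Friday, so the first Sunday is October 3 and the fourth is October 24.
1 February 2028 is a Tuesday, so the first Friday is February 4.
At the standard offset (UTC+09:00), 07:45 UTC + 9h = 16:45 Zelek Canton standard time.
The standard-time date in Zelek Canton, 5 February 2028, does not fall between 24 October 2027 and 4 February 2028, so daylight saving is not in effect and Zelek Canton is at UTC+09:00.
07:45 UTC + 9h = 16:45 Zelek Canton.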